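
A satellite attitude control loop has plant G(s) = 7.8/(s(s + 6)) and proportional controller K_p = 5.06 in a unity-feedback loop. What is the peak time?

The closed-loop denominator s² + 6s + 39.47 gives ω_n = √39.47 = 6.282 and ζ = 6/(2ω_n) = 0.4775.
Damped frequency ω_d = ω_n√(1−ζ²) = 5.52 rad/s, so peak time T_p = π/ω_d = 0.569 s.

T_p = 0.569 s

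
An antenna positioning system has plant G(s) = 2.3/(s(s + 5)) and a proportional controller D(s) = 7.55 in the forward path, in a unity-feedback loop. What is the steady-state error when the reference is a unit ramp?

The loop has one pole at the origin (type 1). Velocity error constant K_v = lim_{s→0} s·D(s)G(s) = 7.55·2.3/5 = 3.473.
Steady-state error to a unit ramp: e_ss = 1/K_v = 0.288.

0.288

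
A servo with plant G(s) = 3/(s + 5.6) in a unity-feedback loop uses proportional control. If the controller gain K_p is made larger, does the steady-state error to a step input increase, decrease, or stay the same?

The position error constant K_pos = K_p·G(0) grows with K_p, and e_ss = 1/(1+K_pos) falls.

decrease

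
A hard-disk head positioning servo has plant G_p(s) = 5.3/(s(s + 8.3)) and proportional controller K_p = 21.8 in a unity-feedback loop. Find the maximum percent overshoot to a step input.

26.9%

Closed-loop characteristic equation: s² + 8.3s + 115.5 = 0, so ω_n = 10.75 rad/s and ζ = 8.3/(2·10.75) = 0.3861.
%OS = 100·exp(−πζ/√(1−ζ²)) = 100·exp(−π·0.3861/√0.8509) = 26.9%.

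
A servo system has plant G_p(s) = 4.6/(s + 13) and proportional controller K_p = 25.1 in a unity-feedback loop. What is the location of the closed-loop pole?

s = -128.5

Closed-loop transfer function: T(s) = K_p·G_p(s)/(1 + K_p·G_p(s)) = 115.5/(s + 13 + 115.5) = 115.5/(s + 128.5).
The closed-loop pole is at s = −128.5.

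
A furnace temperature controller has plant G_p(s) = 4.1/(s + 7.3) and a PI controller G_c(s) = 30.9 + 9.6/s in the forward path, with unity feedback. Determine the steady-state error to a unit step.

0

The open loop G_c(s)G_p(s) has a pole at the origin (type 1), so the static position error constant is infinite and e_ss = 1/(1+∞) = 0.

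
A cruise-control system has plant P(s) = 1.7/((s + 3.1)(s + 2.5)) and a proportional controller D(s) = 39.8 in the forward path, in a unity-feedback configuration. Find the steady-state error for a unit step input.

0.103

The loop is type 0. Static position error constant K_pos = D(0)·P(0) = 39.8·0.2194 = 8.73.
Steady-state error to a unit step: e_ss = 1/(1+K_pos) = 1/9.73 = 0.103.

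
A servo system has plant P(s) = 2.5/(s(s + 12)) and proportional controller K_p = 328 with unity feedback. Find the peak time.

The closed-loop denominator s² + 12s + 820 gives ω_n = √820 = 28.64 and ζ = 12/(2ω_n) = 0.2095.
Damped frequency ω_d = ω_n√(1−ζ²) = 28 rad/s, so peak time T_p = π/ω_d = 0.112 s.

T_p = 0.112 s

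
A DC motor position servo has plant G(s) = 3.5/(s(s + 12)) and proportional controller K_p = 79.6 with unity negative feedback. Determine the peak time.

From 1 + K_pG(s) = 0: s² + 12s + 278.6 = 0 ⇒ ω_n = 16.69, ζ = 0.3595.
Damped frequency ω_d = ω_n√(1−ζ²) = 15.58 rad/s, so peak time T_p = π/ω_d = 0.202 s.

T_p = 0.202 s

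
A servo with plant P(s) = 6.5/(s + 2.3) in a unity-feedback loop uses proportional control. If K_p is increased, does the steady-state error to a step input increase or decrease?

decrease

e_ss = 1/(1 + K_p·P(0)); a larger K_p raises the denominator, so e_ss decreases.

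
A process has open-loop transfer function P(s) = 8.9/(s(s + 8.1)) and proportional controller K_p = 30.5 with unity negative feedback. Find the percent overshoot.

45.1%

Closed-loop characteristic equation: s² + 8.1s + 271.4 = 0, so ω_n = 16.48 rad/s and ζ = 8.1/(2·16.48) = 0.2458.
%OS = 100·exp(−πζ/√(1−ζ²)) = 100·exp(−π·0.2458/√0.9396) = 45.1%.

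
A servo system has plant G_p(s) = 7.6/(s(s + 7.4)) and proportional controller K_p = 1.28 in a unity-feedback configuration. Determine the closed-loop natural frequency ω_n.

The closed-loop denominator is s(s+7.4) + 1.28·7.6 = s² + 7.4s + 9.728.
So ω_n² = 9.728 ⇒ ω_n = 3.119 rad/s, and ζ = 7.4/(2ω_n) = 1.19.

ω_n = 3.12 rad/s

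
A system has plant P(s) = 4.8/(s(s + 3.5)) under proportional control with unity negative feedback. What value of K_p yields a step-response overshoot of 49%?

K_p = 13

From %OS = 100·exp(−πζ/√(1−ζ²)) = 49%, ζ = −ln(0.49)/√(π²+ln²(0.49)) = 0.2214.
Characteristic equation s² + 3.5s + 4.8K_p = 0 gives ζ = 3.5/(2√(4.8K_p)).
Setting ζ = 0.2214: √(4.8K_p) = 3.5/(2·0.2214) = 7.903, so K_p = 62.46/4.8 = 13.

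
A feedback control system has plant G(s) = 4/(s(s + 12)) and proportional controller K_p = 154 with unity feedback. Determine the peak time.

T_p = 0.13 s

The closed-loop denominator s² + 12s + 616 gives ω_n = √616 = 24.82 and ζ = 12/(2ω_n) = 0.2417.
Damped frequency ω_d = ω_n√(1−ζ²) = 24.08 rad/s, so peak time T_p = π/ω_d = 0.13 s.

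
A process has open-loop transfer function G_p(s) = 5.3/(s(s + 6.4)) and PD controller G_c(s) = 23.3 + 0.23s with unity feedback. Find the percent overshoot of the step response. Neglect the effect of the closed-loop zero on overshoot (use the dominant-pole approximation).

31.8%

Forward path: (23.3 + 0.23s)·5.3/(s(s+6.4)). The closed-loop characteristic equation is s² + (6.4 + 5.3·0.23)s + 5.3·23.3 = 0.
That is s² + 7.619s + 123.5 = 0, so ω_n = 11.11 rad/s and ζ = 7.619/(2·11.11) = 0.3428.
%OS = 100·exp(−πζ/√(1−ζ²)) = 31.8%.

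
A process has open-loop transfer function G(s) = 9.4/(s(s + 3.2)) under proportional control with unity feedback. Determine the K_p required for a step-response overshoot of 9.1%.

From %OS = 100·exp(−πζ/√(1−ζ²)) = 9.1%, ζ = −ln(0.091)/√(π²+ln²(0.091)) = 0.6066.
Characteristic equation s² + 3.2s + 9.4K_p = 0 gives ζ = 3.2/(2√(9.4K_p)).
Setting ζ = 0.6066: √(9.4K_p) = 3.2/(2·0.6066) = 2.638, so K_p = 6.958/9.4 = 0.74.

K_p = 0.74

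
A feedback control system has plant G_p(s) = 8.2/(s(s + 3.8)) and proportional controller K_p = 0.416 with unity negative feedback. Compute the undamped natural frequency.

ω_n = 1.85 rad/s

1 + K_p·G_p(s) = 0 gives s² + 3.8s + 3.411 = 0.
So ω_n² = 3.411 ⇒ ω_n = 1.847 rad/s, and ζ = 3.8/(2ω_n) = 1.03.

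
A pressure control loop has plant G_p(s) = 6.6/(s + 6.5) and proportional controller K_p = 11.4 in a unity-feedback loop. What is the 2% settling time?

T_s ≈ 0.0489 s

Closed-loop transfer function: T(s) = K_p·G_p(s)/(1 + K_p·G_p(s)) = 75.24/(s + 6.5 + 75.24) = 75.24/(s + 81.74).
Time constant τ = 1/81.74 = 0.01223 s, so the 2% settling time is about 4τ = 0.0489 s.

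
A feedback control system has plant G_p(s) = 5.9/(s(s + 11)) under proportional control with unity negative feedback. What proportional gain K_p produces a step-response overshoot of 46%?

K_p = 89

From %OS = 100·exp(−πζ/√(1−ζ²)) = 46%, ζ = −ln(0.46)/√(π²+ln²(0.46)) = 0.24.
Characteristic equation s² + 11s + 5.9K_p = 0 gives ζ = 11/(2√(5.9K_p)).
Setting ζ = 0.24: √(5.9K_p) = 11/(2·0.24) = 22.92, so K_p = 525.4/5.9 = 89.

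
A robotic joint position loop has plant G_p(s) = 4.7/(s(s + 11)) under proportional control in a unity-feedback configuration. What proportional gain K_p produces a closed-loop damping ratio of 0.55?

Closed-loop characteristic equation: s² + 11s + K_p·4.7 = 0.
So ω_n = √(4.7K_p) and 2ζω_n = 11, giving ζ = 11/(2√(4.7K_p)).
Setting ζ = 0.55: √(4.7K_p) = 11/(2·0.55) = 10, so K_p = 100/4.7 = 21.3.

K_p = 21.3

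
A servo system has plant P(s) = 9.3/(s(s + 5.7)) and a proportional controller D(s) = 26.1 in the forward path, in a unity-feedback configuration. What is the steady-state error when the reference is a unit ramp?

The loop has one pole at the origin (type 1). Velocity error constant K_v = lim_{s→0} s·D(s)P(s) = 26.1·9.3/5.7 = 42.58.
Steady-state error to a unit ramp: e_ss = 1/K_v = 0.0235.

0.0235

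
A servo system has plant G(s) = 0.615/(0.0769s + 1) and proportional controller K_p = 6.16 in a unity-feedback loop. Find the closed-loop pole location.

s = -62.27

Closed loop: T(s) = K_p·G/(1+K_p·G) = 3.788/(0.0769s + 1 + 3.788), with pole at s = −(1 + 3.788)/0.0769 = −62.27.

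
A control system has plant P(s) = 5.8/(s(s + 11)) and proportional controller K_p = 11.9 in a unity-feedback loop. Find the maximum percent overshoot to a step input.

The closed-loop denominator s² + 11s + 69.02 gives ω_n = √69.02 = 8.308 and ζ = 11/(2ω_n) = 0.662.
%OS = 100·exp(−πζ/√(1−ζ²)) = 100·exp(−π·0.662/√0.5617) = 6.23%.

6.23%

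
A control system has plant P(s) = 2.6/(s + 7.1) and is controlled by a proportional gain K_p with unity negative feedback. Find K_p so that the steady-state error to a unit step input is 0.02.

The loop is type 0, so e_ss(step) = 1/(1 + K_pos) with K_pos = K_p·P(0).
P(0) = 0.3662. Require 1/(1 + K_p·0.3662) = 0.02, so 1 + 0.3662·K_p = 50.
K_p = (50 − 1)/0.3662 = 134.

K_p = 134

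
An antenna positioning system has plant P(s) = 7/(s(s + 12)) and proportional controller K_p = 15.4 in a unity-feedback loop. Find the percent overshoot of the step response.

The closed-loop denominator s² + 12s + 107.8 gives ω_n = √107.8 = 10.38 and ζ = 12/(2ω_n) = 0.5779.
%OS = 100·exp(−πζ/√(1−ζ²)) = 100·exp(−π·0.5779/√0.666) = 10.8%.

10.8%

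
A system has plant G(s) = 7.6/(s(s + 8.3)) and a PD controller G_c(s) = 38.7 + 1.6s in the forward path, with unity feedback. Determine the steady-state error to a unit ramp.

0.0282

The loop has one pole at the origin (type 1). Velocity error constant K_v = lim_{s→0} s·G_c(s)G(s) = 38.7·7.6/8.3 = 35.44.
Steady-state error to a unit ramp: e_ss = 1/K_v = 0.0282.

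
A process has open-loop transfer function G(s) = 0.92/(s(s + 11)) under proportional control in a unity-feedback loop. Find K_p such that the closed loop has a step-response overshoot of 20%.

From %OS = 100·exp(−πζ/√(1−ζ²)) = 20%, ζ = −ln(0.2)/√(π²+ln²(0.2)) = 0.4559.
Characteristic equation s² + 11s + 0.92K_p = 0 gives ζ = 11/(2√(0.92K_p)).
Setting ζ = 0.4559: √(0.92K_p) = 11/(2·0.4559) = 12.06, so K_p = 145.5/0.92 = 158.

K_p = 158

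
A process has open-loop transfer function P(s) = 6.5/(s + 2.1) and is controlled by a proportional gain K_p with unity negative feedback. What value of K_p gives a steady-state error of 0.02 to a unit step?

K_p = 15.8

The loop is type 0, so e_ss(step) = 1/(1 + K_pos) with K_pos = K_p·P(0).
P(0) = 3.095. Require 1/(1 + K_p·3.095) = 0.02, so 1 + 3.095·K_p = 50.
K_p = (50 − 1)/3.095 = 15.8.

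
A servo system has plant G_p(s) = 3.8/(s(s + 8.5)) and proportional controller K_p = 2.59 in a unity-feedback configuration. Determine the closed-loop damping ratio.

1 + K_p·G_p(s) = 0 gives s² + 8.5s + 9.842 = 0.
So ω_n² = 9.842 ⇒ ω_n = 3.137 rad/s, and ζ = 8.5/(2ω_n) = 1.35.

ζ = 1.35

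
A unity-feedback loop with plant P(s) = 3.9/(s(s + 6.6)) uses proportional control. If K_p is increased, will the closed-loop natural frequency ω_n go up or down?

increase

ω_n = √(3.9·K_p), which grows with K_p.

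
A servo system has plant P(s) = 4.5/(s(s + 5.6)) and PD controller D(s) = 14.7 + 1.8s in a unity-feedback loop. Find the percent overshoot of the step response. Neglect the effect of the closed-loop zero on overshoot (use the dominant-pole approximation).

0.739%

Forward path: (14.7 + 1.8s)·4.5/(s(s+5.6)). The closed-loop characteristic equation is s² + (5.6 + 4.5·1.8)s + 4.5·14.7 = 0.
That is s² + 13.7s + 66.15 = 0, so ω_n = 8.133 rad/s and ζ = 13.7/(2·8.133) = 0.8422.
%OS = 100·exp(−πζ/√(1−ζ²)) = 0.739%.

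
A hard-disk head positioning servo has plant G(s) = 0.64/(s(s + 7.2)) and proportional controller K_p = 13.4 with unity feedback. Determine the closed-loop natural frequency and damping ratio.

ω_n = 2.93 rad/s, ζ = 1.23

With unity feedback the closed-loop characteristic equation is s² + 7.2s + 13.4·0.64 = s² + 7.2s + 8.576 = 0.
So ω_n² = 8.576 ⇒ ω_n = 2.928 rad/s, and ζ = 7.2/(2ω_n) = 1.23.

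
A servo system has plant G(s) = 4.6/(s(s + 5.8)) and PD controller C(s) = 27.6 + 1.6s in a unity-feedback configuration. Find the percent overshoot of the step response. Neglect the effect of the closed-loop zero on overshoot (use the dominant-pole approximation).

Forward path: (27.6 + 1.6s)·4.6/(s(s+5.8)). The closed-loop characteristic equation is s² + (5.8 + 4.6·1.6)s + 4.6·27.6 = 0.
That is s² + 13.16s + 127 = 0, so ω_n = 11.27 rad/s and ζ = 13.16/(2·11.27) = 0.584.
%OS = 100·exp(−πζ/√(1−ζ²)) = 10.4%.

10.4%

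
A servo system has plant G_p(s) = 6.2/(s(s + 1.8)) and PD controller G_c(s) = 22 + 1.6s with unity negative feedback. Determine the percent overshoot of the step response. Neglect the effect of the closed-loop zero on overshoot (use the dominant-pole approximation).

Forward path: (22 + 1.6s)·6.2/(s(s+1.8)). The closed-loop characteristic equation is s² + (1.8 + 6.2·1.6)s + 6.2·22 = 0.
That is s² + 11.72s + 136.4 = 0, so ω_n = 11.68 rad/s and ζ = 11.72/(2·11.68) = 0.5018.
%OS = 100·exp(−πζ/√(1−ζ²)) = 16.2%.

16.2%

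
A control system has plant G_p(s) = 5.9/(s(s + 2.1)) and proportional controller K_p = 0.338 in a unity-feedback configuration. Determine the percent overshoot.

From 1 + K_pG_p(s) = 0: s² + 2.1s + 1.994 = 0 ⇒ ω_n = 1.412, ζ = 0.7435.
%OS = 100·exp(−πζ/√(1−ζ²)) = 100·exp(−π·0.7435/√0.4471) = 3.04%.

3.04%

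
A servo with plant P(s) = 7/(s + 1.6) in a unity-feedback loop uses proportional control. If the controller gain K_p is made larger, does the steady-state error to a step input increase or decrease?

The position error constant K_pos = K_p·P(0) grows with K_p, and e_ss = 1/(1+K_pos) falls.

decrease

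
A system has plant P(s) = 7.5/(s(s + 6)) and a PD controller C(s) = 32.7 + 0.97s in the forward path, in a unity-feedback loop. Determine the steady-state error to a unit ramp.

The loop has one pole at the origin (type 1). Velocity error constant K_v = lim_{s→0} s·C(s)P(s) = 32.7·7.5/6 = 40.88.
Steady-state error to a unit ramp: e_ss = 1/K_v = 0.0245.

0.0245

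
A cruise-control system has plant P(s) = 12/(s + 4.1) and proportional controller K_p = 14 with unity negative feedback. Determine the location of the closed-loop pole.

Closed-loop transfer function: T(s) = K_p·P(s)/(1 + K_p·P(s)) = 168/(s + 4.1 + 168) = 168/(s + 172.1).
The closed-loop pole is at s = −172.1.

s = -172.1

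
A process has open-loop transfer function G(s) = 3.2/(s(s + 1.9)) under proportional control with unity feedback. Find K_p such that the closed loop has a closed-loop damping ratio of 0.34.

K_p = 2.44

Closed-loop characteristic equation: s² + 1.9s + K_p·3.2 = 0.
So ω_n = √(3.2K_p) and 2ζω_n = 1.9, giving ζ = 1.9/(2√(3.2K_p)).
Setting ζ = 0.34: √(3.2K_p) = 1.9/(2·0.34) = 2.794, so K_p = 7.807/3.2 = 2.44.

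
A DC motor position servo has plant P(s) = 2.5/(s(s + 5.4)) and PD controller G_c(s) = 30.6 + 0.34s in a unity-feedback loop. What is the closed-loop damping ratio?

ζ = 0.357

Forward path: (30.6 + 0.34s)·2.5/(s(s+5.4)). The closed-loop characteristic equation is s² + (5.4 + 2.5·0.34)s + 2.5·30.6 = 0.
That is s² + 6.25s + 76.5 = 0, so ω_n = 8.746 rad/s and ζ = 6.25/(2·8.746) = 0.3573.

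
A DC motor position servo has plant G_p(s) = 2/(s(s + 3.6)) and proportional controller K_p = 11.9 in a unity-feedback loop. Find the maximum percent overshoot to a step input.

28.7%

The closed-loop denominator s² + 3.6s + 23.8 gives ω_n = √23.8 = 4.879 and ζ = 3.6/(2ω_n) = 0.369.
%OS = 100·exp(−πζ/√(1−ζ²)) = 100·exp(−π·0.369/√0.8639) = 28.7%.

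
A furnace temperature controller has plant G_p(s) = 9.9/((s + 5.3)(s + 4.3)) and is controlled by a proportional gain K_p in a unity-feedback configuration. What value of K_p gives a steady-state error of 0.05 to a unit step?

K_p = 43.7

Steady-state error for a unit step on this type-0 loop is 1/(1 + K_p·G_p(0)).
G_p(0) = 0.4344. Require 1/(1 + K_p·0.4344) = 0.05, so 1 + 0.4344·K_p = 20.
K_p = (20 − 1)/0.4344 = 43.7.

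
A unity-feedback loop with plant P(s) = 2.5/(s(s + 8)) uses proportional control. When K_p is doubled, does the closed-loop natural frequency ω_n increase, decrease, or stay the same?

ω_n = √(2.5·K_p), which grows with K_p.

increase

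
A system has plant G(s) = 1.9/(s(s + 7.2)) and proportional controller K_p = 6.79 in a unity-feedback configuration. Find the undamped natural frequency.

ω_n = 3.59 rad/s

1 + K_p·G(s) = 0 gives s² + 7.2s + 12.9 = 0.
So ω_n² = 12.9 ⇒ ω_n = 3.592 rad/s, and ζ = 7.2/(2ω_n) = 1.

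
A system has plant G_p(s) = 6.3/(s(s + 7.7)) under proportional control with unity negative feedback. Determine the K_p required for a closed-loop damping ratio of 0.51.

K_p = 9.05

Closed-loop characteristic equation: s² + 7.7s + K_p·6.3 = 0.
So ω_n = √(6.3K_p) and 2ζω_n = 7.7, giving ζ = 7.7/(2√(6.3K_p)).
Setting ζ = 0.51: √(6.3K_p) = 7.7/(2·0.51) = 7.549, so K_p = 56.99/6.3 = 9.05.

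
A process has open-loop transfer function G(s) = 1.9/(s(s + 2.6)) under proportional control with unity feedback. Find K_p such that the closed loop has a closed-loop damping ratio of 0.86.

K_p = 1.2

Closed-loop characteristic equation: s² + 2.6s + K_p·1.9 = 0.
So ω_n = √(1.9K_p) and 2ζω_n = 2.6, giving ζ = 2.6/(2√(1.9K_p)).
Setting ζ = 0.86: √(1.9K_p) = 2.6/(2·0.86) = 1.512, so K_p = 2.285/1.9 = 1.2.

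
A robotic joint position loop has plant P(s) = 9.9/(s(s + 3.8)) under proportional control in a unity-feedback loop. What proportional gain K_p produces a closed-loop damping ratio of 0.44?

K_p = 1.88

Closed-loop characteristic equation: s² + 3.8s + K_p·9.9 = 0.
So ω_n = √(9.9K_p) and 2ζω_n = 3.8, giving ζ = 3.8/(2√(9.9K_p)).
Setting ζ = 0.44: √(9.9K_p) = 3.8/(2·0.44) = 4.318, so K_p = 18.65/9.9 = 1.88.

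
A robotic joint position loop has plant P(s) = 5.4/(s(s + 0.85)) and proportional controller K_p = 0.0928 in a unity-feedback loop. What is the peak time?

T_p = 5.55 s

From 1 + K_pP(s) = 0: s² + 0.85s + 0.5011 = 0 ⇒ ω_n = 0.7079, ζ = 0.6004.
Damped frequency ω_d = ω_n√(1−ζ²) = 0.5661 rad/s, so peak time T_p = π/ω_d = 5.55 s.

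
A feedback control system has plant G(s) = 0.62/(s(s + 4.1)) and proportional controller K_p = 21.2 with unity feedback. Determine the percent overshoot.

From 1 + K_pG(s) = 0: s² + 4.1s + 13.14 = 0 ⇒ ω_n = 3.625, ζ = 0.5654.
%OS = 100·exp(−πζ/√(1−ζ²)) = 100·exp(−π·0.5654/√0.6803) = 11.6%.

11.6%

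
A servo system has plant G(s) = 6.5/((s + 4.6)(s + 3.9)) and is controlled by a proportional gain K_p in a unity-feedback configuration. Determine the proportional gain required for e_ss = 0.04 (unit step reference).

Steady-state error for a unit step on this type-0 loop is 1/(1 + K_p·G(0)).
G(0) = 0.3623. Require 1/(1 + K_p·0.3623) = 0.04, so 1 + 0.3623·K_p = 25.
K_p = (25 − 1)/0.3623 = 66.2.

K_p = 66.2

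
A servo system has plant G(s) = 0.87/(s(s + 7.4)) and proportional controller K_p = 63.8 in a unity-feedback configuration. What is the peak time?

The closed-loop denominator s² + 7.4s + 55.51 gives ω_n = √55.51 = 7.45 and ζ = 7.4/(2ω_n) = 0.4966.
Damped frequency ω_d = ω_n√(1−ζ²) = 6.467 rad/s, so peak time T_p = π/ω_d = 0.486 s.

T_p = 0.486 s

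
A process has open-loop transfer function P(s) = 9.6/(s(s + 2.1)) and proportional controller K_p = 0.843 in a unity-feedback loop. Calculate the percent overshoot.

28.7%

The closed-loop denominator s² + 2.1s + 8.093 gives ω_n = √8.093 = 2.845 and ζ = 2.1/(2ω_n) = 0.3691.
%OS = 100·exp(−πζ/√(1−ζ²)) = 100·exp(−π·0.3691/√0.8638) = 28.7%.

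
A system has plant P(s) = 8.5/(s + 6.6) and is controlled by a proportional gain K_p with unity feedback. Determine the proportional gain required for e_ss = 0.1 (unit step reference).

K_p = 6.99

For a type-0 loop with proportional control, e_ss = 1/(1 + K_p·P(0)).
P(0) = 1.288. Require 1/(1 + K_p·1.288) = 0.1, so 1 + 1.288·K_p = 10.
K_p = (10 − 1)/1.288 = 6.99.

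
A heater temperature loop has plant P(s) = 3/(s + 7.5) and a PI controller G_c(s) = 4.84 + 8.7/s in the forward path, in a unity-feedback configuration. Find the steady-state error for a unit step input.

0

The open loop G_c(s)P(s) has a pole at the origin (type 1), so the static position error constant is infinite and e_ss = 1/(1+∞) = 0.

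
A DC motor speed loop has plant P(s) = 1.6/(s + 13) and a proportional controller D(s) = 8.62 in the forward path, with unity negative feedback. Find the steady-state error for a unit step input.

0.485

The loop is type 0. Static position error constant K_pos = D(0)·P(0) = 8.62·0.1231 = 1.061.
Steady-state error to a unit step: e_ss = 1/(1+K_pos) = 1/2.061 = 0.485.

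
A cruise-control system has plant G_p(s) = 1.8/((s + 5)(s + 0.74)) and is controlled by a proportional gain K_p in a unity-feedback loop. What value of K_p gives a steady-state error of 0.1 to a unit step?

Steady-state error for a unit step on this type-0 loop is 1/(1 + K_p·G_p(0)).
G_p(0) = 0.4865. Require 1/(1 + K_p·0.4865) = 0.1, so 1 + 0.4865·K_p = 10.
K_p = (10 − 1)/0.4865 = 18.5.

K_p = 18.5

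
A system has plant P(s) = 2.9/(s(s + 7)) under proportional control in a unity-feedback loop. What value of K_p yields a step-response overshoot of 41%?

From %OS = 100·exp(−πζ/√(1−ζ²)) = 41%, ζ = −ln(0.41)/√(π²+ln²(0.41)) = 0.273.
Characteristic equation s² + 7s + 2.9K_p = 0 gives ζ = 7/(2√(2.9K_p)).
Setting ζ = 0.273: √(2.9K_p) = 7/(2·0.273) = 12.82, so K_p = 164.3/2.9 = 56.7.

K_p = 56.7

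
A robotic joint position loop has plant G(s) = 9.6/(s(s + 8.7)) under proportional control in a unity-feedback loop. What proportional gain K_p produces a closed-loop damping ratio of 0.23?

Closed-loop characteristic equation: s² + 8.7s + K_p·9.6 = 0.
So ω_n = √(9.6K_p) and 2ζω_n = 8.7, giving ζ = 8.7/(2√(9.6K_p)).
Setting ζ = 0.23: √(9.6K_p) = 8.7/(2·0.23) = 18.91, so K_p = 357.7/9.6 = 37.3.

K_p = 37.3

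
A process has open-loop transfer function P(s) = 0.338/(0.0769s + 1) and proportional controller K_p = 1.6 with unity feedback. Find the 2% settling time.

Closed loop: T(s) = K_p·P/(1+K_p·P) = 0.5408/(0.0769s + 1 + 0.5408), with pole at s = −(1 + 0.5408)/0.0769 = −20.04.
τ = 1/20.04 = 0.04991 s, so 2% settling time ≈ 4τ = 0.2 s.

T_s ≈ 0.2 s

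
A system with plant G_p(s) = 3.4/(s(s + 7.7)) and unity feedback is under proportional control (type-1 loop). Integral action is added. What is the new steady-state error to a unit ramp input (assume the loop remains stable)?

0

The integrator raises the loop to type 2, so K_v → ∞ and e_ss to a ramp is zero.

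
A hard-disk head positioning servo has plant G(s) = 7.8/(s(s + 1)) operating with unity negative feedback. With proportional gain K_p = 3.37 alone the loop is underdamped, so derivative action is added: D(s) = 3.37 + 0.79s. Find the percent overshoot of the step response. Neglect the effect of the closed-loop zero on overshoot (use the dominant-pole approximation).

Forward path: (3.37 + 0.79s)·7.8/(s(s+1)). The closed-loop characteristic equation is s² + (1 + 7.8·0.79)s + 7.8·3.37 = 0.
That is s² + 7.162s + 26.29 = 0, so ω_n = 5.127 rad/s and ζ = 7.162/(2·5.127) = 0.6985.
%OS = 100·exp(−πζ/√(1−ζ²)) = 4.66%.

4.66%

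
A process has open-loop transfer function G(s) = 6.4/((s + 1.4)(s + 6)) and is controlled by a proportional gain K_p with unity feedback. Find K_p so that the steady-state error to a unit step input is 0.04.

K_p = 31.5

The loop is type 0, so e_ss(step) = 1/(1 + K_pos) with K_pos = K_p·G(0).
G(0) = 0.7619. Require 1/(1 + K_p·0.7619) = 0.04, so 1 + 0.7619·K_p = 25.
K_p = (25 − 1)/0.7619 = 31.5.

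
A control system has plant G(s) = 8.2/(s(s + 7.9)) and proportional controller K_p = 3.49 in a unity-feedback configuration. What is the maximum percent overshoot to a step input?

The closed-loop denominator s² + 7.9s + 28.62 gives ω_n = √28.62 = 5.35 and ζ = 7.9/(2ω_n) = 0.7384.
%OS = 100·exp(−πζ/√(1−ζ²)) = 100·exp(−π·0.7384/√0.4548) = 3.21%.

3.21%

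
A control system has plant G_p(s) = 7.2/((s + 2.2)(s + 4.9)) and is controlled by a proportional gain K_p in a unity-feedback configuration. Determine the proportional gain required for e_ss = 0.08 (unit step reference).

K_p = 17.2

For a type-0 loop with proportional control, e_ss = 1/(1 + K_p·G_p(0)).
G_p(0) = 0.6679. Require 1/(1 + K_p·0.6679) = 0.08, so 1 + 0.6679·K_p = 12.5.
K_p = (12.5 − 1)/0.6679 = 17.2.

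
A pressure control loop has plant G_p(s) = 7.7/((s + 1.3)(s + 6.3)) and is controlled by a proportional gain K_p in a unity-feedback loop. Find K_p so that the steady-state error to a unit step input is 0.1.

K_p = 9.57

For a type-0 loop with proportional control, e_ss = 1/(1 + K_p·G_p(0)).
G_p(0) = 0.9402. Require 1/(1 + K_p·0.9402) = 0.1, so 1 + 0.9402·K_p = 10.
K_p = (10 − 1)/0.9402 = 9.57.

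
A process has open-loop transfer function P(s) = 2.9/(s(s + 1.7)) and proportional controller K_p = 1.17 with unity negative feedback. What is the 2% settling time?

T_s ≈ 4.71 s

From 1 + K_pP(s) = 0: s² + 1.7s + 3.393 = 0 ⇒ ω_n = 1.842, ζ = 0.4615.
2% settling time T_s ≈ 4/(ζω_n) = 4/0.85 = 4.71 s.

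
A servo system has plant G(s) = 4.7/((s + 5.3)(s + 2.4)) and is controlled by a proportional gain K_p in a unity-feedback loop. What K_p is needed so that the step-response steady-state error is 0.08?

The loop is type 0, so e_ss(step) = 1/(1 + K_pos) with K_pos = K_p·G(0).
G(0) = 0.3695. Require 1/(1 + K_p·0.3695) = 0.08, so 1 + 0.3695·K_p = 12.5.
K_p = (12.5 − 1)/0.3695 = 31.1.

K_p = 31.1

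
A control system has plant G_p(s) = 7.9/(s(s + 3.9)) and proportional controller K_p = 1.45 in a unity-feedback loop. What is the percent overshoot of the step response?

10.9%

From 1 + K_pG_p(s) = 0: s² + 3.9s + 11.46 = 0 ⇒ ω_n = 3.385, ζ = 0.5762.
%OS = 100·exp(−πζ/√(1−ζ²)) = 100·exp(−π·0.5762/√0.668) = 10.9%.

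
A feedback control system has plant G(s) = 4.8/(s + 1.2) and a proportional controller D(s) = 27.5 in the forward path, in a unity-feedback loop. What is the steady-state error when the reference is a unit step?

0.00901

The loop is type 0. Static position error constant K_pos = D(0)·G(0) = 27.5·4 = 110.
Steady-state error to a unit step: e_ss = 1/(1+K_pos) = 1/111 = 0.00901.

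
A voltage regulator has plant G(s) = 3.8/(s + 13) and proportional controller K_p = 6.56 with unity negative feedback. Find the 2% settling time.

Closed-loop transfer function: T(s) = K_p·G(s)/(1 + K_p·G(s)) = 24.93/(s + 13 + 24.93) = 24.93/(s + 37.93).
Time constant τ = 1/37.93 = 0.02637 s, so the 2% settling time is about 4τ = 0.105 s.

T_s ≈ 0.105 s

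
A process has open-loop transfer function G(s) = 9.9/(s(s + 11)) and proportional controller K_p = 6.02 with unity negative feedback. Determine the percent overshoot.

4.12%

Closed-loop characteristic equation: s² + 11s + 59.6 = 0, so ω_n = 7.72 rad/s and ζ = 11/(2·7.72) = 0.7124.
%OS = 100·exp(−πζ/√(1−ζ²)) = 100·exp(−π·0.7124/√0.4924) = 4.12%.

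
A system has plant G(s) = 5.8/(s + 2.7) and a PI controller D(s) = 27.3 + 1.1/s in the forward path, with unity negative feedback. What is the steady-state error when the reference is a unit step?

The open loop D(s)G(s) has a pole at the origin (type 1), so the static position error constant is infinite and e_ss = 1/(1+∞) = 0.

0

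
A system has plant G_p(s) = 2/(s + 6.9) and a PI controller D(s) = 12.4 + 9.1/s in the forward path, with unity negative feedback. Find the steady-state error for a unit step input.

0

The open loop D(s)G_p(s) has a pole at the origin (type 1), so the static position error constant is infinite and e_ss = 1/(1+∞) = 0.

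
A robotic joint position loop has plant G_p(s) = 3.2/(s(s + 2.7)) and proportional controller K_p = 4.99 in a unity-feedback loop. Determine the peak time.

From 1 + K_pG_p(s) = 0: s² + 2.7s + 15.97 = 0 ⇒ ω_n = 3.996, ζ = 0.3378.
Damped frequency ω_d = ω_n√(1−ζ²) = 3.761 rad/s, so peak time T_p = π/ω_d = 0.835 s.

T_p = 0.835 s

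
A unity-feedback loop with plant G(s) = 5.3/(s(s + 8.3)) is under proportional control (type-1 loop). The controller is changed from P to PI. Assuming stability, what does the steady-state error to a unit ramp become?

The integrator raises the loop to type 2, so K_v → ∞ and e_ss to a ramp is zero.

0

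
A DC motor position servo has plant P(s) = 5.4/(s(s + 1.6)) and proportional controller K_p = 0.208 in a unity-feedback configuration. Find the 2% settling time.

T_s ≈ 5 s

The closed-loop denominator s² + 1.6s + 1.123 gives ω_n = √1.123 = 1.06 and ζ = 1.6/(2ω_n) = 0.7549.
2% settling time T_s ≈ 4/(ζω_n) = 4/0.8 = 5 s.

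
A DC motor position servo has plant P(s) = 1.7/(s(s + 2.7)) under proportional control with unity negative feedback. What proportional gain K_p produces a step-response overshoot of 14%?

K_p = 3.81

From %OS = 100·exp(−πζ/√(1−ζ²)) = 14%, ζ = −ln(0.14)/√(π²+ln²(0.14)) = 0.5305.
Characteristic equation s² + 2.7s + 1.7K_p = 0 gives ζ = 2.7/(2√(1.7K_p)).
Setting ζ = 0.5305: √(1.7K_p) = 2.7/(2·0.5305) = 2.545, so K_p = 6.476/1.7 = 3.81.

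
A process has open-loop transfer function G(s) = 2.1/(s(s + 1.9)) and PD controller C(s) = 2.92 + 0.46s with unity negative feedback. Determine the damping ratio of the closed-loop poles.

ζ = 0.579

Forward path: (2.92 + 0.46s)·2.1/(s(s+1.9)). The closed-loop characteristic equation is s² + (1.9 + 2.1·0.46)s + 2.1·2.92 = 0.
That is s² + 2.866s + 6.132 = 0, so ω_n = 2.476 rad/s and ζ = 2.866/(2·2.476) = 0.5787.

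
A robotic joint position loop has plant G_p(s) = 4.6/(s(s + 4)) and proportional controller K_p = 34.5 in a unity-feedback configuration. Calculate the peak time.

Closed-loop characteristic equation: s² + 4s + 158.7 = 0, so ω_n = 12.6 rad/s and ζ = 4/(2·12.6) = 0.1588.
Damped frequency ω_d = ω_n√(1−ζ²) = 12.44 rad/s, so peak time T_p = π/ω_d = 0.253 s.

T_p = 0.253 s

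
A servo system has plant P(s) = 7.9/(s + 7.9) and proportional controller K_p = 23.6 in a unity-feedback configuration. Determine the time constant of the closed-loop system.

Closed-loop transfer function: T(s) = K_p·P(s)/(1 + K_p·P(s)) = 186.4/(s + 7.9 + 186.4) = 186.4/(s + 194.3).
Time constant τ = 1/194.3 = 0.00515 s.

τ = 0.00515 s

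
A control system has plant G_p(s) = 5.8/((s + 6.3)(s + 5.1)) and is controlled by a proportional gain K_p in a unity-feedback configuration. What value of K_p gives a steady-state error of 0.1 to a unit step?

Steady-state error for a unit step on this type-0 loop is 1/(1 + K_p·G_p(0)).
G_p(0) = 0.1805. Require 1/(1 + K_p·0.1805) = 0.1, so 1 + 0.1805·K_p = 10.
K_p = (10 − 1)/0.1805 = 49.9.

K_p = 49.9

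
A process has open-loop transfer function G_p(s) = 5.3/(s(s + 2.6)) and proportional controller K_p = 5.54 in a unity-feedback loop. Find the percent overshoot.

The closed-loop denominator s² + 2.6s + 29.36 gives ω_n = √29.36 = 5.419 and ζ = 2.6/(2ω_n) = 0.2399.
%OS = 100·exp(−πζ/√(1−ζ²)) = 100·exp(−π·0.2399/√0.9424) = 46%.

46%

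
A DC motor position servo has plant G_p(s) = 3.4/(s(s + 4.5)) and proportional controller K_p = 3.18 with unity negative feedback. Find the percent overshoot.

5.24%

Closed-loop characteristic equation: s² + 4.5s + 10.81 = 0, so ω_n = 3.288 rad/s and ζ = 4.5/(2·3.288) = 0.6843.
%OS = 100·exp(−πζ/√(1−ζ²)) = 100·exp(−π·0.6843/√0.5318) = 5.24%.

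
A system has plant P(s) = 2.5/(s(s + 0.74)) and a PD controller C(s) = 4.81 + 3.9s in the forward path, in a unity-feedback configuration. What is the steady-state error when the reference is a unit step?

The open loop C(s)P(s) has a pole at the origin (type 1), so the static position error constant is infinite and e_ss = 1/(1+∞) = 0.

0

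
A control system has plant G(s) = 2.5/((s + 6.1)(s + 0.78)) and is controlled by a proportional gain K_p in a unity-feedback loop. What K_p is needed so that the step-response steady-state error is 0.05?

The loop is type 0, so e_ss(step) = 1/(1 + K_pos) with K_pos = K_p·G(0).
G(0) = 0.5254. Require 1/(1 + K_p·0.5254) = 0.05, so 1 + 0.5254·K_p = 20.
K_p = (20 − 1)/0.5254 = 36.2.

K_p = 36.2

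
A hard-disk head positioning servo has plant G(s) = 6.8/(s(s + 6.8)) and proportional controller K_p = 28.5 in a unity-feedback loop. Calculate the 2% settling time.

Closed-loop characteristic equation: s² + 6.8s + 193.8 = 0, so ω_n = 13.92 rad/s and ζ = 6.8/(2·13.92) = 0.2442.
2% settling time T_s ≈ 4/(ζω_n) = 4/3.4 = 1.18 s.

T_s ≈ 1.18 s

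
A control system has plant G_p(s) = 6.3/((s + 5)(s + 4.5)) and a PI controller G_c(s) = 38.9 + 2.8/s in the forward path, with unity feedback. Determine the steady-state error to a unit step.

0

The open loop G_c(s)G_p(s) has a pole at the origin (type 1), so the static position error constant is infinite and e_ss = 1/(1+∞) = 0.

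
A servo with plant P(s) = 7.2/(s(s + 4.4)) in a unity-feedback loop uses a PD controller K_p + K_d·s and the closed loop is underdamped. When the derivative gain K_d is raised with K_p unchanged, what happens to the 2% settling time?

Characteristic equation s² + (4.4 + 7.2K_d)s + 7.2K_p = 0: raising K_d increases ζω_n = (4.4+7.2K_d)/2 while the loop stays underdamped, so T_s ≈ 4/(ζω_n) decreases.

decrease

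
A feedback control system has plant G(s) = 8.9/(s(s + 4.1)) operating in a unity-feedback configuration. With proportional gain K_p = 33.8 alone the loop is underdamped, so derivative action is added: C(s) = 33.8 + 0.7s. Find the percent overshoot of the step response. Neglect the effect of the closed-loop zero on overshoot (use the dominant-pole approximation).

37.5%

Forward path: (33.8 + 0.7s)·8.9/(s(s+4.1)). The closed-loop characteristic equation is s² + (4.1 + 8.9·0.7)s + 8.9·33.8 = 0.
That is s² + 10.33s + 300.8 = 0, so ω_n = 17.34 rad/s and ζ = 10.33/(2·17.34) = 0.2978.
%OS = 100·exp(−πζ/√(1−ζ²)) = 37.5%.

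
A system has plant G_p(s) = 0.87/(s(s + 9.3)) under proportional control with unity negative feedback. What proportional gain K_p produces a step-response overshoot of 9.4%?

From %OS = 100·exp(−πζ/√(1−ζ²)) = 9.4%, ζ = −ln(0.094)/√(π²+ln²(0.094)) = 0.6013.
Characteristic equation s² + 9.3s + 0.87K_p = 0 gives ζ = 9.3/(2√(0.87K_p)).
Setting ζ = 0.6013: √(0.87K_p) = 9.3/(2·0.6013) = 7.733, so K_p = 59.79/0.87 = 68.7.

K_p = 68.7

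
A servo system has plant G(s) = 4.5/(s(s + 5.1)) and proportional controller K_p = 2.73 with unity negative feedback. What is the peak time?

From 1 + K_pG(s) = 0: s² + 5.1s + 12.29 = 0 ⇒ ω_n = 3.505, ζ = 0.7275.
Damped frequency ω_d = ω_n√(1−ζ²) = 2.405 rad/s, so peak time T_p = π/ω_d = 1.31 s.

T_p = 1.31 s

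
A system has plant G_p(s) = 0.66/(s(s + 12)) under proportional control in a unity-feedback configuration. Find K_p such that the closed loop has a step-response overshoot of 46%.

From %OS = 100·exp(−πζ/√(1−ζ²)) = 46%, ζ = −ln(0.46)/√(π²+ln²(0.46)) = 0.24.
Characteristic equation s² + 12s + 0.66K_p = 0 gives ζ = 12/(2√(0.66K_p)).
Setting ζ = 0.24: √(0.66K_p) = 12/(2·0.24) = 25, so K_p = 625.2/0.66 = 947.

K_p = 947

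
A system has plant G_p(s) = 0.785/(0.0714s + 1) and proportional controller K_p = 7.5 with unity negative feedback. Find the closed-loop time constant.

Closed loop: T(s) = K_p·G_p/(1+K_p·G_p) = 5.888/(0.0714s + 1 + 5.888), with pole at s = −(1 + 5.888)/0.0714 = −96.46.
Closed-loop time constant τ = 1/96.46 = 0.0104 s.

τ = 0.0104 s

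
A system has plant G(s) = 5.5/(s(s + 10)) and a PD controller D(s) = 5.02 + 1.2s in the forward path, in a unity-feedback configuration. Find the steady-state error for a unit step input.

The open loop D(s)G(s) has a pole at the origin (type 1), so the static position error constant is infinite and e_ss = 1/(1+∞) = 0.

0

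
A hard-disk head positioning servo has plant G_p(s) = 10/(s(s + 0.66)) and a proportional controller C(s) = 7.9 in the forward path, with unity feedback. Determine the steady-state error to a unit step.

0

The open loop C(s)G_p(s) has a pole at the origin (type 1), so the static position error constant is infinite and e_ss = 1/(1+∞) = 0.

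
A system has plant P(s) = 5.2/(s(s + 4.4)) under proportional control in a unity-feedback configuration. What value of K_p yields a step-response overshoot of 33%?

K_p = 8.4

From %OS = 100·exp(−πζ/√(1−ζ²)) = 33%, ζ = −ln(0.33)/√(π²+ln²(0.33)) = 0.3328.
Characteristic equation s² + 4.4s + 5.2K_p = 0 gives ζ = 4.4/(2√(5.2K_p)).
Setting ζ = 0.3328: √(5.2K_p) = 4.4/(2·0.3328) = 6.611, so K_p = 43.7/5.2 = 8.4.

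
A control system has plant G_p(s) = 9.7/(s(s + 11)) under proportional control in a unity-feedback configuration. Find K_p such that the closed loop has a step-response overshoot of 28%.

K_p = 22.1

From %OS = 100·exp(−πζ/√(1−ζ²)) = 28%, ζ = −ln(0.28)/√(π²+ln²(0.28)) = 0.3755.
Characteristic equation s² + 11s + 9.7K_p = 0 gives ζ = 11/(2√(9.7K_p)).
Setting ζ = 0.3755: √(9.7K_p) = 11/(2·0.3755) = 14.65, so K_p = 214.5/9.7 = 22.1.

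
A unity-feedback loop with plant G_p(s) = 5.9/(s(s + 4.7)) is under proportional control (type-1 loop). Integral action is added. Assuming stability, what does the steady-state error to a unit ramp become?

0

The integrator raises the loop to type 2, so K_v → ∞ and e_ss to a ramp is zero.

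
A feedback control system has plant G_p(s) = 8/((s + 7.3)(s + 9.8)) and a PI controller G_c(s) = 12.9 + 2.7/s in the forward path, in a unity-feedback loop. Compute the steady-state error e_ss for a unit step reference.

The open loop G_c(s)G_p(s) has a pole at the origin (type 1), so the static position error constant is infinite and e_ss = 1/(1+∞) = 0.

0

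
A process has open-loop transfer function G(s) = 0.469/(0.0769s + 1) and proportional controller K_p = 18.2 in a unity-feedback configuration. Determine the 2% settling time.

Closed loop: T(s) = K_p·G/(1+K_p·G) = 8.536/(0.0769s + 1 + 8.536), with pole at s = −(1 + 8.536)/0.0769 = −124.
τ = 1/124 = 0.008064 s, so 2% settling time ≈ 4τ = 0.0323 s.

T_s ≈ 0.0323 s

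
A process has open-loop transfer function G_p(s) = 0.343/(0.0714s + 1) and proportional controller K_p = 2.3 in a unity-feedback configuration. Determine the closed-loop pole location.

Closed loop: T(s) = K_p·G_p/(1+K_p·G_p) = 0.7889/(0.0714s + 1 + 0.7889), with pole at s = −(1 + 0.7889)/0.0714 = −25.05.

s = -25.05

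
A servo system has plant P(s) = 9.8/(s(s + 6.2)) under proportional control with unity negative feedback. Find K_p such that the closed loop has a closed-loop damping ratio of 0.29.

K_p = 11.7

Closed-loop characteristic equation: s² + 6.2s + K_p·9.8 = 0.
So ω_n = √(9.8K_p) and 2ζω_n = 6.2, giving ζ = 6.2/(2√(9.8K_p)).
Setting ζ = 0.29: √(9.8K_p) = 6.2/(2·0.29) = 10.69, so K_p = 114.3/9.8 = 11.7.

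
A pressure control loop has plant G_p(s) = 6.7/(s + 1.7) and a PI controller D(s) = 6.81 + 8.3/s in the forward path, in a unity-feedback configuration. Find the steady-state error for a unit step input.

The open loop D(s)G_p(s) has a pole at the origin (type 1), so the static position error constant is infinite and e_ss = 1/(1+∞) = 0.

0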